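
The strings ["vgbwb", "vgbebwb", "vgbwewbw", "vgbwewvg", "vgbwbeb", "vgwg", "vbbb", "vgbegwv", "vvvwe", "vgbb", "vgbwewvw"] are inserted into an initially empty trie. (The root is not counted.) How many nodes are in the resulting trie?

Count nodes per top-level branch (shared prefixes stored once):
  'v'-branch (vbbb, vgbb, vgbebwb, vgbegwv, vgbwb, vgbwbeb, vgbwewbw, vgbwewvg, vgbwewvw, vgwg, vvvwe): 31 nodes
Sum: 31

31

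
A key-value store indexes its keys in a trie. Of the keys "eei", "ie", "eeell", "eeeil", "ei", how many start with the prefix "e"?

Filter for entries beginning with "e":
Matches: "eeeil", "eeell", "eei", "ei"
Count: 4

4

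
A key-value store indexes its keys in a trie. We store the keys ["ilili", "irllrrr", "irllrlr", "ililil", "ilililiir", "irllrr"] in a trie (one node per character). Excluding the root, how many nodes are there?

For each word, the new-node count is its length minus the longest prefix already in the trie:
  "ilili" → 5 new (i, l, i, l, i)
  "irllrrr" → prefix "i" already present; 6 new (r, l, l, r, r, r)
  "irllrlr" → prefix "irllr" already present; 2 new (l, r)
  "ililil" → prefix "ilili" already present; 1 new (l)
  "ilililiir" → prefix "ililil" already present; 3 new (i, i, r)
  "irllrr" → prefix "irllrr" already present; 0 new (none)
Total nodes = 5 + 6 + 2 + 1 + 3 + 0 = 17

17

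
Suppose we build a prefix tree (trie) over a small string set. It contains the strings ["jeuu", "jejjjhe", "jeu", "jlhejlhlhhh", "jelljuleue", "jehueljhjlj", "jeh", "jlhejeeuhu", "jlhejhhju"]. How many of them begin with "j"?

9

Filter for entries beginning with "j":
Matches: "jeh", "jehueljhjlj", "jejjjhe", "jelljuleue", "jeu", "jeuu", "jlhejeeuhu", "jlhejhhju", "jlhejlhlhhh"
Count: 9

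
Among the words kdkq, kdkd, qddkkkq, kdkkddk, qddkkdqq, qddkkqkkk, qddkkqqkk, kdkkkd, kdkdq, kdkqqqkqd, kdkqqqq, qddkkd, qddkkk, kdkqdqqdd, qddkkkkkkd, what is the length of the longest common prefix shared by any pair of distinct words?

6

Look for the deepest trie node that still has at least two words in its subtree.
e.g. "kdkqqqkqd" and "kdkqqqq" share the prefix "kdkqqq" of length 6; no pair shares a longer one.
Longest shared-prefix length: 6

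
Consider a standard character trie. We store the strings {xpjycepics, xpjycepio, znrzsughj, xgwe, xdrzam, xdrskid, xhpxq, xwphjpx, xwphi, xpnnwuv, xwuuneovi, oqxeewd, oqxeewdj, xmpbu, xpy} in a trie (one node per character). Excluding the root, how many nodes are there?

Insert word by word; a character creates a node only if that edge doesn't already exist:
  "xpjycepics" → 10 new (x, p, j, y, c, e, p, i, c, s)
  "xpjycepio" → prefix "xpjycepi" already present; 1 new (o)
  "znrzsughj" → 9 new (z, n, r, z, s, u, g, h, j)
  "xgwe" → prefix "x" already present; 3 new (g, w, e)
  "xdrzam" → prefix "x" already present; 5 new (d, r, z, a, m)
  "xdrskid" → prefix "xdr" already present; 4 new (s, k, i, d)
  "xhpxq" → prefix "x" already present; 4 new (h, p, x, q)
  "xwphjpx" → prefix "x" already present; 6 new (w, p, h, j, p, x)
  "xwphi" → prefix "xwph" already present; 1 new (i)
  "xpnnwuv" → prefix "xp" already present; 5 new (n, n, w, u, v)
  "xwuuneovi" → prefix "xw" already present; 7 new (u, u, n, e, o, v, i)
  "oqxeewd" → 7 new (o, q, x, e, e, w, d)
  "oqxeewdj" → prefix "oqxeewd" already present; 1 new (j)
  "xmpbu" → prefix "x" already present; 4 new (m, p, b, u)
  "xpy" → prefix "xp" already present; 1 new (y)
Total nodes = 10 + 1 + 9 + 3 + 5 + 4 + 4 + 6 + 1 + 5 + 7 + 7 + 1 + 4 + 1 = 68

68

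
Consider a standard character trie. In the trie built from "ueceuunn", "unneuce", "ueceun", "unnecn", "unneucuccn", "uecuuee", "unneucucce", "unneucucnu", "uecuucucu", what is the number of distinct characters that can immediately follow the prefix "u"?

The children of the "u" node are the distinct next characters among strings starting with "u".
Distinct next characters after "u": e, n.
That node has 2 child edges.

2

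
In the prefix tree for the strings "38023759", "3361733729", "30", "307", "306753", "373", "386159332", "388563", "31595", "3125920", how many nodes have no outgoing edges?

9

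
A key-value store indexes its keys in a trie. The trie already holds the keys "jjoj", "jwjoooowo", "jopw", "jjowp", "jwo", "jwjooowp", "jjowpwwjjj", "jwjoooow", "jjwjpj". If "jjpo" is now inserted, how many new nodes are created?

The longest prefix of "jjpo" already in the trie is "jj" (length 2).
So 4 − 2 = 2 new nodes.

2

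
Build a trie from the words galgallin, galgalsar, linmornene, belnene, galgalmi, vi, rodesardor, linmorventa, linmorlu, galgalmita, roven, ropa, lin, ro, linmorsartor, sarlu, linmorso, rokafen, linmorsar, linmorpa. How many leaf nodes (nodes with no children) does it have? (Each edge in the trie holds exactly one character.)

16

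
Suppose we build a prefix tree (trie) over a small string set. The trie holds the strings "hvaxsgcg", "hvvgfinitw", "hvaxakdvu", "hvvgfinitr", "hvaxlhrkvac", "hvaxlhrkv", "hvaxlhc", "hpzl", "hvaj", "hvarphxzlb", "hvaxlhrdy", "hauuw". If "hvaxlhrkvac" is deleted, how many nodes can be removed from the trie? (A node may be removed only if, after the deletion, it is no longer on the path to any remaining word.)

After clearing the end-marker at "hvaxlhrkvac", prune upward until reaching a node still needed by another word.
The suffix "ac" (2 nodes) is used only by "hvaxlhrkvac"; "hvaxlhrkv" is itself a stored word, so pruning stops there.
Nodes removed: 2

2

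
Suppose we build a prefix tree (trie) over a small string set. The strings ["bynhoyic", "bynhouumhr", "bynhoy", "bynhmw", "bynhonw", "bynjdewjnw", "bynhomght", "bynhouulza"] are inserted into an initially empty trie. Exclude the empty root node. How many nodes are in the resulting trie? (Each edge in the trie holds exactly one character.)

Trie structure (* marks end of a word):
(root)
└─ b
   └─ y
      └─ n
         ├─ h
         │  ├─ m
         │  │  └─ w *
         │  └─ o
         │     ├─ m
         │     │  └─ g
         │     │     └─ h
         │     │        └─ t *
         │     ├─ n
         │     │  └─ w *
         │     ├─ u
         │     │  └─ u
         │     │     ├─ l
         │     │     │  └─ z
         │     │     │     └─ a *
         │     │     └─ m
         │     │        └─ h
         │     │           └─ r *
         │     └─ y *
         │        └─ i
         │           └─ c *
         └─ j
            └─ d
               └─ e
                  └─ w
                     └─ j
                        └─ n
                           └─ w *
Counting every labelled node above: 31.

31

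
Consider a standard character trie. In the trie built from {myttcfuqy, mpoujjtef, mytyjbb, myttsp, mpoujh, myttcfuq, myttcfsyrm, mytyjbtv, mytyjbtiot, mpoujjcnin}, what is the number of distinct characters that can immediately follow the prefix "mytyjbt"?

Follow the path "mytyjbt" to its node, then look at its outgoing edges.
Distinct next characters after "mytyjbt": i, v.
That node has 2 child edges.

2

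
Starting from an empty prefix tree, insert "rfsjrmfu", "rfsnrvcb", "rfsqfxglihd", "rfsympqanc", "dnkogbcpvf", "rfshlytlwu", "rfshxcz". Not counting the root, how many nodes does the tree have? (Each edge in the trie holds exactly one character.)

48

Trace insertions, counting only characters that open a new branch:
  "rfsjrmfu" → 8 new (r, f, s, j, r, m, f, u)
  "rfsnrvcb" → prefix "rfs" already present; 5 new (n, r, v, c, b)
  "rfsqfxglihd" → prefix "rfs" already present; 8 new (q, f, x, g, l, i, h, d)
  "rfsympqanc" → prefix "rfs" already present; 7 new (y, m, p, q, a, n, c)
  "dnkogbcpvf" → 10 new (d, n, k, o, g, b, c, p, v, f)
  "rfshlytlwu" → prefix "rfs" already present; 7 new (h, l, y, t, l, w, u)
  "rfshxcz" → prefix "rfsh" already present; 3 new (x, c, z)
Total nodes = 8 + 5 + 8 + 7 + 10 + 7 + 3 = 48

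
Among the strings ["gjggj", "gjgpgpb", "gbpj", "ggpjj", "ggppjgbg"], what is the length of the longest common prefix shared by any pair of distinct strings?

3

Equivalently: take the maximum, over all pairs, of their longest common prefix length.
"ggpjj" and "ggppjgbg" agree on "ggp" (3 characters) before diverging; nothing deeper is shared.
Longest shared-prefix length: 3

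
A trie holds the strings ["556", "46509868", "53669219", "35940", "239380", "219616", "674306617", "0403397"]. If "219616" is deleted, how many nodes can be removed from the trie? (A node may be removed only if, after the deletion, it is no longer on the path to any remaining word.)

5

Walk "219616" from the leaf back toward the root, removing each node that no remaining word uses.
The suffix "19616" (5 nodes) is used only by "219616"; the node for "2" still has the child "3", so pruning stops there.
Nodes removed: 5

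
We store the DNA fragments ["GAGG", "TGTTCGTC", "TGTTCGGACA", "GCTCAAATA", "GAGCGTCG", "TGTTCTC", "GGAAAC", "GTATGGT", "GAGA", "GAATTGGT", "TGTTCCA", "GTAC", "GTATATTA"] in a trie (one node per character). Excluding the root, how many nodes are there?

56

Trace insertions, counting only characters that open a new branch:
  "GAGG" → 4 new (G, A, G, G)
  "TGTTCGTC" → 8 new (T, G, T, T, C, G, T, C)
  "TGTTCGGACA" → prefix "TGTTCG" already present; 4 new (G, A, C, A)
  "GCTCAAATA" → prefix "G" already present; 8 new (C, T, C, A, A, A, T, A)
  "GAGCGTCG" → prefix "GAG" already present; 5 new (C, G, T, C, G)
  "TGTTCTC" → prefix "TGTTC" already present; 2 new (T, C)
  "GGAAAC" → prefix "G" already present; 5 new (G, A, A, A, C)
  "GTATGGT" → prefix "G" already present; 6 new (T, A, T, G, G, T)
  "GAGA" → prefix "GAG" already present; 1 new (A)
  "GAATTGGT" → prefix "GA" already present; 6 new (A, T, T, G, G, T)
  "TGTTCCA" → prefix "TGTTC" already present; 2 new (C, A)
  "GTAC" → prefix "GTA" already present; 1 new (C)
  "GTATATTA" → prefix "GTAT" already present; 4 new (A, T, T, A)
Total nodes = 4 + 8 + 4 + 8 + 5 + 2 + 5 + 6 + 1 + 6 + 2 + 1 + 4 = 56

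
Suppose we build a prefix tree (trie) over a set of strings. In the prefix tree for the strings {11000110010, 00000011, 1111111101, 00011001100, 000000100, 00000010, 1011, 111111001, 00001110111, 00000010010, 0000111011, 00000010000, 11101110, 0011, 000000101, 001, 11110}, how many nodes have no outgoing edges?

13

A leaf is a node with no children — equivalently, the end of a word that is not a proper prefix of any other stored word.
Those words: "00000010000", "00000010010", "000000101", "00000011", "00001110111", "00011001100", "0011", "1011", "11000110010", "11101110", "11110", "111111001", "1111111101"
Leaf count: 13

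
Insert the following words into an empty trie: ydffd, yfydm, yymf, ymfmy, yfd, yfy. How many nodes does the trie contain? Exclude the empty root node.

Trie structure (* marks end of a word):
(root)
└─ y
   ├─ d
   │  └─ f
   │     └─ f
   │        └─ d *
   ├─ f
   │  ├─ d *
   │  └─ y *
   │     └─ d
   │        └─ m *
   ├─ m
   │  └─ f
   │     └─ m
   │        └─ y *
   └─ y
      └─ m
         └─ f *
Counting every labelled node above: 17.

17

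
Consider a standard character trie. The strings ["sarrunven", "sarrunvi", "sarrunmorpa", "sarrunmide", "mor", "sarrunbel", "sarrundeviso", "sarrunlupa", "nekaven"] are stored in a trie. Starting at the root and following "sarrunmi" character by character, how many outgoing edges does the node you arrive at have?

The children of the "sarrunmi" node are the distinct next characters among strings starting with "sarrunmi".
Distinct next characters after "sarrunmi": d.
That node has 1 child edge.

1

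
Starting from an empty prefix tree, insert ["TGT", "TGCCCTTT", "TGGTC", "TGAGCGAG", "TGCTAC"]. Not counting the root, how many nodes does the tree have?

Count nodes per top-level branch (shared prefixes stored once):
  'T'-branch (TGAGCGAG, TGCCCTTT, TGCTAC, TGGTC, TGT): 21 nodes
Sum: 21

21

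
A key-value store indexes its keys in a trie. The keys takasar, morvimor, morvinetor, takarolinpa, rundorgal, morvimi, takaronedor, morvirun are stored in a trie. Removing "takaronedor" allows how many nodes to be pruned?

A node on "takaronedor"'s path can go only if nothing else ends at it or branches off below it.
The suffix "nedor" (5 nodes) is used only by "takaronedor"; the node for "takaro" still has the child "l", so pruning stops there.
Nodes removed: 5

5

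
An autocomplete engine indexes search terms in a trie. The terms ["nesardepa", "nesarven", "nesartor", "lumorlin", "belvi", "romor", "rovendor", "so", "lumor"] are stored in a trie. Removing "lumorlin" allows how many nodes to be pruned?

3

Walk "lumorlin" from the leaf back toward the root, removing each node that no remaining word uses.
The suffix "lin" (3 nodes) is used only by "lumorlin"; "lumor" is itself a stored word, so pruning stops there.
Nodes removed: 3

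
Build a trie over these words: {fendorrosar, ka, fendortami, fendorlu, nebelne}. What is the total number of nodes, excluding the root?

26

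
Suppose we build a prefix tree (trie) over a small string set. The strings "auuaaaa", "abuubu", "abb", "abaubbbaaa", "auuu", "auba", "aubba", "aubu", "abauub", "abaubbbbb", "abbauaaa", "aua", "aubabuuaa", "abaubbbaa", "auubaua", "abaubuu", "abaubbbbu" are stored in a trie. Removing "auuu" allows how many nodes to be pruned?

After clearing the end-marker at "auuu", prune upward until reaching a node still needed by another word.
The suffix "u" (1 node) is used only by "auuu"; the node for "auu" still has the child "a", so pruning stops there.
Nodes removed: 1

1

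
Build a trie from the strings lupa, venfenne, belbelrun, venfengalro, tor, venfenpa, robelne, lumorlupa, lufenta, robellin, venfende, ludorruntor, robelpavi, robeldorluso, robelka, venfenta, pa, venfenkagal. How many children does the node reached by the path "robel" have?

5

Walk "robel" from the root, arriving at one node.
Characters that immediately follow "robel" among the stored strings: {d, k, l, n, p}.
That node has 5 child edges.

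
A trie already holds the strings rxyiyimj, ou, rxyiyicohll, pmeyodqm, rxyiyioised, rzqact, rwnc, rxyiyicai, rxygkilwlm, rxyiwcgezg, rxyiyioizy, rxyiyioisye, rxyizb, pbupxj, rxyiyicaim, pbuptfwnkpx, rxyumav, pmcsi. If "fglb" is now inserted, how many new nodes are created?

4

"fglb" shares no prefix with any stored word, so all 4 characters open new nodes.
4 − 0 = 4 new nodes.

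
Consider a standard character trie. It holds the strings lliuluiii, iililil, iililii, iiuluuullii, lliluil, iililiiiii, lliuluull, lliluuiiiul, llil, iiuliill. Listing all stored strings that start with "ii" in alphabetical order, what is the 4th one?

Filter for "ii…" and sort: "iililii", "iililiiiii", "iililil", "iiuliill", "iiuluuullii"
Position 4: iiuliill

iiuliill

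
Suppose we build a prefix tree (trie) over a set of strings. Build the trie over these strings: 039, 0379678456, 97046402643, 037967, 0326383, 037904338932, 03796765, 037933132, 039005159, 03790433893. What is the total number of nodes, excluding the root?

48

Insert word by word; a character creates a node only if that edge doesn't already exist:
  "039" → 3 new (0, 3, 9)
  "0379678456" → prefix "03" already present; 8 new (7, 9, 6, 7, 8, 4, 5, 6)
  "97046402643" → 11 new (9, 7, 0, 4, 6, 4, 0, 2, 6, 4, 3)
  "037967" → prefix "037967" already present; 0 new (none)
  "0326383" → prefix "03" already present; 5 new (2, 6, 3, 8, 3)
  "037904338932" → prefix "0379" already present; 8 new (0, 4, 3, 3, 8, 9, 3, 2)
  "03796765" → prefix "037967" already present; 2 new (6, 5)
  "037933132" → prefix "0379" already present; 5 new (3, 3, 1, 3, 2)
  "039005159" → prefix "039" already present; 6 new (0, 0, 5, 1, 5, 9)
  "03790433893" → prefix "03790433893" already present; 0 new (none)
Total nodes = 3 + 8 + 11 + 0 + 5 + 8 + 2 + 5 + 6 + 0 = 48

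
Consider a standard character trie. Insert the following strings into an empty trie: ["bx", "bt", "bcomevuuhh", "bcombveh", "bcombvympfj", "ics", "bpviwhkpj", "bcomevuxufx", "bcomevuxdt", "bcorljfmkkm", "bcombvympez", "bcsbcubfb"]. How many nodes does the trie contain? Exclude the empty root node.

Count nodes per top-level branch (shared prefixes stored once):
  'b'-branch (bcombveh, bcombvympez, bcombvympfj, bcomevuuhh, bcomevuxdt, bcomevuxufx, bcorljfmkkm, bcsbcubfb, bpviwhkpj, bt, bx): 52 nodes
  'i'-branch (ics): 3 nodes
Sum: 55

55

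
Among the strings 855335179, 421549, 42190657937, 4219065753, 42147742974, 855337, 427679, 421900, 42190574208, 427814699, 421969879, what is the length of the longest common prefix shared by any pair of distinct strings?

8

Look for the deepest trie node that still has at least two words in its subtree.
e.g. "4219065753" and "42190657937" share the prefix "42190657" of length 8; no pair shares a longer one.
Longest shared-prefix length: 8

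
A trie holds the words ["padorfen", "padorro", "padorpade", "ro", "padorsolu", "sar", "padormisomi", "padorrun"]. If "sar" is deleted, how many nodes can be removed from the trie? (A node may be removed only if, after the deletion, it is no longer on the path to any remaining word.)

A node on "sar"'s path can go only if nothing else ends at it or branches off below it.
No other word shares any prefix with "sar", so all 3 of its nodes go.
Nodes removed: 3

3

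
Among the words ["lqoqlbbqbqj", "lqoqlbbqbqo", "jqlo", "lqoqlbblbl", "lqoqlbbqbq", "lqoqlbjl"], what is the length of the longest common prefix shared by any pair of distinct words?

10

The deepest shared node is where two words last agree before diverging.
e.g. "lqoqlbbqbq" and "lqoqlbbqbqj" share the prefix "lqoqlbbqbq" of length 10; no pair shares a longer one.
Longest shared-prefix length: 10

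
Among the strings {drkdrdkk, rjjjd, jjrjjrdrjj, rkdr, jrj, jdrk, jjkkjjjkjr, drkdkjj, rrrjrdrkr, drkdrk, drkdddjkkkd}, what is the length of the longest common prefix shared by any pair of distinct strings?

Look for the deepest trie node that still has at least two words in its subtree.
e.g. "drkdrdkk" and "drkdrk" share the prefix "drkdr" of length 5; no pair shares a longer one.
Longest shared-prefix length: 5

5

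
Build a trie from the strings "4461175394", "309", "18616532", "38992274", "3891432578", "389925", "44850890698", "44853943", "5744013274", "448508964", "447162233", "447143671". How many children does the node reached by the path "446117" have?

Follow the path "446117" to its node, then look at its outgoing edges.
Distinct next characters after "446117": 5.
That node has 1 child edge.

1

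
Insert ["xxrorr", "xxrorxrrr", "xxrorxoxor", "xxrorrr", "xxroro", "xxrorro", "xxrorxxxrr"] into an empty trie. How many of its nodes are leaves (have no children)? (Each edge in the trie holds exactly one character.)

6

A leaf is a node with no children — equivalently, the end of a word that is not a proper prefix of any other stored word.
Those words: "xxroro", "xxrorro", "xxrorrr", "xxrorxoxor", "xxrorxrrr", "xxrorxxxrr"
Leaf count: 6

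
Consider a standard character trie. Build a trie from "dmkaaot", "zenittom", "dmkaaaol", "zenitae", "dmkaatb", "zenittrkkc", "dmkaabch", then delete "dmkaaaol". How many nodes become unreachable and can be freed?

A node on "dmkaaaol"'s path can go only if nothing else ends at it or branches off below it.
The suffix "aol" (3 nodes) is used only by "dmkaaaol"; the node for "dmkaa" still has the child "o", so pruning stops there.
Nodes removed: 3

3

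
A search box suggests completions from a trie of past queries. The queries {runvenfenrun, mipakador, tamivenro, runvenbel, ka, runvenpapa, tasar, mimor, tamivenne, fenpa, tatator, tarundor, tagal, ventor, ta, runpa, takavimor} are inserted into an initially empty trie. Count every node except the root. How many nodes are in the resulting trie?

Insert word by word; a character creates a node only if that edge doesn't already exist:
  "runvenfenrun" → 12 new (r, u, n, v, e, n, f, e, n, r, u, n)
  "mipakador" → 9 new (m, i, p, a, k, a, d, o, r)
  "tamivenro" → 9 new (t, a, m, i, v, e, n, r, o)
  "runvenbel" → prefix "runven" already present; 3 new (b, e, l)
  "ka" → 2 new (k, a)
  "runvenpapa" → prefix "runven" already present; 4 new (p, a, p, a)
  "tasar" → prefix "ta" already present; 3 new (s, a, r)
  "mimor" → prefix "mi" already present; 3 new (m, o, r)
  "tamivenne" → prefix "tamiven" already present; 2 new (n, e)
  "fenpa" → 5 new (f, e, n, p, a)
  "tatator" → prefix "ta" already present; 5 new (t, a, t, o, r)
  "tarundor" → prefix "ta" already present; 6 new (r, u, n, d, o, r)
  "tagal" → prefix "ta" already present; 3 new (g, a, l)
  "ventor" → 6 new (v, e, n, t, o, r)
  "ta" → prefix "ta" already present; 0 new (none)
  "runpa" → prefix "run" already present; 2 new (p, a)
  "takavimor" → prefix "ta" already present; 7 new (k, a, v, i, m, o, r)
Total nodes = 12 + 9 + 9 + 3 + 2 + 4 + 3 + 3 + 2 + 5 + 5 + 6 + 3 + 6 + 0 + 2 + 7 = 81

81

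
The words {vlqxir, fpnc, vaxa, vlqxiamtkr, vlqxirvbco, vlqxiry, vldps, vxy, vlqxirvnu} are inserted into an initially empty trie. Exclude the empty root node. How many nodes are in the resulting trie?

30

Trie structure (* marks end of a word):
(root)
├─ f
│  └─ p
│     └─ n
│        └─ c *
└─ v
   ├─ a
   │  └─ x
   │     └─ a *
   ├─ l
   │  ├─ d
   │  │  └─ p
   │  │     └─ s *
   │  └─ q
   │     └─ x
   │        └─ i
   │           ├─ a
   │           │  └─ m
   │           │     └─ t
   │           │        └─ k
   │           │           └─ r *
   │           └─ r *
   │              ├─ v
   │              │  ├─ b
   │              │  │  └─ c
   │              │  │     └─ o *
   │              │  └─ n
   │              │     └─ u *
   │              └─ y *
   └─ x
      └─ y *
Counting every labelled node above: 30.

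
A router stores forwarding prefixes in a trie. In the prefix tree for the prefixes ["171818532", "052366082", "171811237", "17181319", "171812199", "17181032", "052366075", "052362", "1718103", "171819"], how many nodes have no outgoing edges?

9

A leaf is a node with no children — equivalently, the end of a word that is not a proper prefix of any other stored word.
Those words: "052362", "052366075", "052366082", "17181032", "171811237", "171812199", "17181319", "171818532", "171819"
Leaf count: 9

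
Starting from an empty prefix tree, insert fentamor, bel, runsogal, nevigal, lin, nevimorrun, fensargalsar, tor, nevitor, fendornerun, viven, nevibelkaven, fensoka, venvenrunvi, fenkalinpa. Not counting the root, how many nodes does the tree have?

Trace insertions, counting only characters that open a new branch:
  "fentamor" → 8 new (f, e, n, t, a, m, o, r)
  "bel" → 3 new (b, e, l)
  "runsogal" → 8 new (r, u, n, s, o, g, a, l)
  "nevigal" → 7 new (n, e, v, i, g, a, l)
  "lin" → 3 new (l, i, n)
  "nevimorrun" → prefix "nevi" already present; 6 new (m, o, r, r, u, n)
  "fensargalsar" → prefix "fen" already present; 9 new (s, a, r, g, a, l, s, a, r)
  "tor" → 3 new (t, o, r)
  "nevitor" → prefix "nevi" already present; 3 new (t, o, r)
  "fendornerun" → prefix "fen" already present; 8 new (d, o, r, n, e, r, u, n)
  "viven" → 5 new (v, i, v, e, n)
  "nevibelkaven" → prefix "nevi" already present; 8 new (b, e, l, k, a, v, e, n)
  "fensoka" → prefix "fens" already present; 3 new (o, k, a)
  "venvenrunvi" → prefix "v" already present; 10 new (e, n, v, e, n, r, u, n, v, i)
  "fenkalinpa" → prefix "fen" already present; 7 new (k, a, l, i, n, p, a)
Total nodes = 8 + 3 + 8 + 7 + 3 + 6 + 9 + 3 + 3 + 8 + 5 + 8 + 3 + 10 + 7 = 91

91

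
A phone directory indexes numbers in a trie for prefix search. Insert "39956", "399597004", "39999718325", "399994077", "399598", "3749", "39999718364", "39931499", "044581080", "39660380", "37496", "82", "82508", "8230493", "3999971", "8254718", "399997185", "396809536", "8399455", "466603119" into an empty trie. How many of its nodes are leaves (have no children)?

17

A leaf is a node with no children — equivalently, the end of a word that is not a proper prefix of any other stored word.
Those words: "044581080", "37496", "39660380", "396809536", "39931499", "39956", "399597004", "399598", "399994077", "39999718325", "39999718364", "399997185", "466603119", "8230493", "82508", "8254718", "8399455"
Leaf count: 17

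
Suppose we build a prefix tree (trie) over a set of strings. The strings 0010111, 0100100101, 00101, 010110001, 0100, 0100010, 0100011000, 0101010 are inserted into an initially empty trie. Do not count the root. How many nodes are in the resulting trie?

32

For each word, the new-node count is its length minus the longest prefix already in the trie:
  "0010111" → 7 new (0, 0, 1, 0, 1, 1, 1)
  "0100100101" → prefix "0" already present; 9 new (1, 0, 0, 1, 0, 0, 1, 0, 1)
  "00101" → prefix "00101" already present; 0 new (none)
  "010110001" → prefix "010" already present; 6 new (1, 1, 0, 0, 0, 1)
  "0100" → prefix "0100" already present; 0 new (none)
  "0100010" → prefix "0100" already present; 3 new (0, 1, 0)
  "0100011000" → prefix "010001" already present; 4 new (1, 0, 0, 0)
  "0101010" → prefix "0101" already present; 3 new (0, 1, 0)
Total nodes = 7 + 9 + 0 + 6 + 0 + 3 + 4 + 3 = 32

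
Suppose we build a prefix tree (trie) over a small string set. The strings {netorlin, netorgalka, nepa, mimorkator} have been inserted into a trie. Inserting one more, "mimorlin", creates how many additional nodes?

Walking "mimorlin" from the root, the first 5 characters ("mimor") follow existing edges; "l" is the first miss.
So 8 − 5 = 3 new nodes.

3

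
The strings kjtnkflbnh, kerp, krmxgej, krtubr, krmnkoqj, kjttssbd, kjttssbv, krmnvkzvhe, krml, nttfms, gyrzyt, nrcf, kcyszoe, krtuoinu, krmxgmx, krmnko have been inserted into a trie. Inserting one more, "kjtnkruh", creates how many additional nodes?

3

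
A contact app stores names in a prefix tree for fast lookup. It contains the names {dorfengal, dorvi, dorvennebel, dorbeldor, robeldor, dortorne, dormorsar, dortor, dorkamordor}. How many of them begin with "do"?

8

Walk to "do"; the words in its subtree are exactly those with that prefix.
Matches: "dorbeldor", "dorfengal", "dorkamordor", "dormorsar", "dortor", "dortorne", "dorvennebel", "dorvi"
Count: 8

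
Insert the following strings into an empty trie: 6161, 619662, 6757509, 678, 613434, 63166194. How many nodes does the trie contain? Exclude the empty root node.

26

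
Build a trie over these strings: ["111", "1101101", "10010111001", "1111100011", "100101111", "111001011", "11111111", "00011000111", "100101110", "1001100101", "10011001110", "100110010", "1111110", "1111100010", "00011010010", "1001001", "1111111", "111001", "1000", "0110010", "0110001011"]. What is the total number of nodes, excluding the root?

76

Count nodes per top-level branch (shared prefixes stored once):
  '0'-branch (00011000111, 00011010010, 0110001011, 0110010): 27 nodes
  '1'-branch (1000, 1001001, 100101110, 10010111001, 100101111, 100110010, 1001100101, 10011001110, 1101101, 111, 111001, 111001011, 1111100010, 1111100011, 1111110, 1111111, 11111111): 49 nodes
Sum: 76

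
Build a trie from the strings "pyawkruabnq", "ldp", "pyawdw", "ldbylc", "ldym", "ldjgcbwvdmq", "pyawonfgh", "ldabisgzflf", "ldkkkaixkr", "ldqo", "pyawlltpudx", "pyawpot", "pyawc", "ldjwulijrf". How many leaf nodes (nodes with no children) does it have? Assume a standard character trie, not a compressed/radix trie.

14

A leaf is a node with no children — equivalently, the end of a word that is not a proper prefix of any other stored word.
Those words: "ldabisgzflf", "ldbylc", "ldjgcbwvdmq", "ldjwulijrf", "ldkkkaixkr", "ldp", "ldqo", "ldym", "pyawc", "pyawdw", "pyawkruabnq", "pyawlltpudx", "pyawonfgh", "pyawpot"
Leaf count: 14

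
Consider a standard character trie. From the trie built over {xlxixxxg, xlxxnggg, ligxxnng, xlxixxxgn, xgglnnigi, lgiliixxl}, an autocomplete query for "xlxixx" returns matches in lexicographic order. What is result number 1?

xlxixxxg

DFS of the "xlxixx" subtree visits, in order: "xlxixxxg", "xlxixxxgn"
Position 1: xlxixxxg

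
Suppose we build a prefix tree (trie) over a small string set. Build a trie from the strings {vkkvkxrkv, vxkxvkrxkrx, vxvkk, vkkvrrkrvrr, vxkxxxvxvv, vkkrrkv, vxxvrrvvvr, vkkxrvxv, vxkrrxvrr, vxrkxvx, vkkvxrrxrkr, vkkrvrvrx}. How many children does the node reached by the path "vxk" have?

Follow the path "vxk" to its node, then look at its outgoing edges.
Characters that immediately follow "vxk" among the stored strings: {r, x}.
That node has 2 child edges.

2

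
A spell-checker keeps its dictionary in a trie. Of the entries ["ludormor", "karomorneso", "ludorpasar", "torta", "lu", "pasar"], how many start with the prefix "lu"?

3

Walk to "lu"; the words in its subtree are exactly those with that prefix.
Words under "lu": lu, ludormor, ludorpasar
Count: 3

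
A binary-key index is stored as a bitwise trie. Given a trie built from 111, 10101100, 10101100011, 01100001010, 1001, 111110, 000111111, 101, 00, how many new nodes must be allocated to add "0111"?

"011" is already a path in the trie; the remaining "1" must be added.
New nodes needed: |"0111"| − 3 = 4 − 3 = 1.

1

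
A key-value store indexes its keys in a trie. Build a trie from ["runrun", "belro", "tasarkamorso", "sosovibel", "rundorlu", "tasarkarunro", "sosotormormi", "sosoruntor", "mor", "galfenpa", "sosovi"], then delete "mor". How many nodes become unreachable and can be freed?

3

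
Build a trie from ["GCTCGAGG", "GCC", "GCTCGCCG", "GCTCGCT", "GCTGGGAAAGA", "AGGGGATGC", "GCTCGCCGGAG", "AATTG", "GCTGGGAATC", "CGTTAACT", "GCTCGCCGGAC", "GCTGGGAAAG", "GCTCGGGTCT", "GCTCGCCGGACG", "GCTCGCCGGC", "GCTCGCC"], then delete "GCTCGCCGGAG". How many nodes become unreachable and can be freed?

After clearing the end-marker at "GCTCGCCGGAG", prune upward until reaching a node still needed by another word.
The suffix "G" (1 node) is used only by "GCTCGCCGGAG"; the node for "GCTCGCCGGA" still has the child "C", so pruning stops there.
Nodes removed: 1

1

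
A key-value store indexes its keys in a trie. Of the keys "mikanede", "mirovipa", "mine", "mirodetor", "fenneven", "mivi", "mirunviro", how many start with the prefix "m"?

6

Walk to "m"; the words in its subtree are exactly those with that prefix.
Words under "m": mikanede, mine, mirodetor, mirovipa, mirunviro, mivi
Count: 6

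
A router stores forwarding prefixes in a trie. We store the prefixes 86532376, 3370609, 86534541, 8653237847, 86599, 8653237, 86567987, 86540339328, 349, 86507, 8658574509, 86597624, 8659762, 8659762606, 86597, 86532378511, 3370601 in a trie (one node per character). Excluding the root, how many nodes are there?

59

Count nodes per top-level branch (shared prefixes stored once):
  '3'-branch (3370601, 3370609, 349): 10 nodes
  '8'-branch (86507, 8653237, 86532376, 8653237847, 86532378511, 86534541, 86540339328, 86567987, 8658574509, 86597, 8659762, 86597624, 8659762606, 86599): 49 nodes
Sum: 59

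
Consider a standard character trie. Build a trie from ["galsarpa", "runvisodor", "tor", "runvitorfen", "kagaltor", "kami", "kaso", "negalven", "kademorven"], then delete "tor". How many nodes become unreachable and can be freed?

After clearing the end-marker at "tor", prune upward until reaching a node still needed by another word.
No other word shares any prefix with "tor", so all 3 of its nodes go.
Nodes removed: 3

3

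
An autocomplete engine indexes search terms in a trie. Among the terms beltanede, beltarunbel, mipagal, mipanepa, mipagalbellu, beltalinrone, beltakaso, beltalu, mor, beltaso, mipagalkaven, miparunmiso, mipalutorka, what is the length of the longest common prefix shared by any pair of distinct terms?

Equivalently: take the maximum, over all pairs, of their longest common prefix length.
"mipagal" and "mipagalbellu" agree on "mipagal" (7 characters) before diverging; nothing deeper is shared.
Longest shared-prefix length: 7

7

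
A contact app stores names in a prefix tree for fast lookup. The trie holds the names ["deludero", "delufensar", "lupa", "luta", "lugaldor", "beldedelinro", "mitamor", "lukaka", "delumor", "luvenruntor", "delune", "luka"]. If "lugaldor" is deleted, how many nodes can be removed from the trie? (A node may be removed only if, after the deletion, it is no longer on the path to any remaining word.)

6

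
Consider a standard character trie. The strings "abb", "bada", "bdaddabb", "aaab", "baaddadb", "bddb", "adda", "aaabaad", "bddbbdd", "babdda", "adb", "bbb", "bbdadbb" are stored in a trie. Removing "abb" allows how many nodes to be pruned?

2

Walk "abb" from the leaf back toward the root, removing each node that no remaining word uses.
The suffix "bb" (2 nodes) is used only by "abb"; the node for "a" still has the child "a", so pruning stops there.
Nodes removed: 2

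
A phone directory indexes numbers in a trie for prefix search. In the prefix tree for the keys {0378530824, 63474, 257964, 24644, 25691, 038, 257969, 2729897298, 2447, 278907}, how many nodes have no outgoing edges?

A leaf is a node with no children — equivalently, the end of a word that is not a proper prefix of any other stored word.
Those words: "0378530824", "038", "2447", "24644", "25691", "257964", "257969", "2729897298", "278907", "63474"
Leaf count: 10

10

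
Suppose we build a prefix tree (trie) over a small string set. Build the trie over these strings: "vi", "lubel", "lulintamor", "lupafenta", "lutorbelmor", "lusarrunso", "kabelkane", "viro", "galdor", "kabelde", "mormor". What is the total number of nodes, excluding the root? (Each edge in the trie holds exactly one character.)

For each word, the new-node count is its length minus the longest prefix already in the trie:
  "vi" → 2 new (v, i)
  "lubel" → 5 new (l, u, b, e, l)
  "lulintamor" → prefix "lu" already present; 8 new (l, i, n, t, a, m, o, r)
  "lupafenta" → prefix "lu" already present; 7 new (p, a, f, e, n, t, a)
  "lutorbelmor" → prefix "lu" already present; 9 new (t, o, r, b, e, l, m, o, r)
  "lusarrunso" → prefix "lu" already present; 8 new (s, a, r, r, u, n, s, o)
  "kabelkane" → 9 new (k, a, b, e, l, k, a, n, e)
  "viro" → prefix "vi" already present; 2 new (r, o)
  "galdor" → 6 new (g, a, l, d, o, r)
  "kabelde" → prefix "kabel" already present; 2 new (d, e)
  "mormor" → 6 new (m, o, r, m, o, r)
Total nodes = 2 + 5 + 8 + 7 + 9 + 8 + 9 + 2 + 6 + 2 + 6 = 64

64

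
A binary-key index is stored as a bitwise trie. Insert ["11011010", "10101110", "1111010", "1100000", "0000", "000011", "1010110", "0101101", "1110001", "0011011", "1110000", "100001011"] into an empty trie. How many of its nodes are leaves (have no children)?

11

Leaves are exactly the stored words that no other stored word extends.
Those words: "000011", "0011011", "0101101", "100001011", "1010110", "10101110", "1100000", "11011010", "1110000", "1110001", "1111010"
Leaf count: 11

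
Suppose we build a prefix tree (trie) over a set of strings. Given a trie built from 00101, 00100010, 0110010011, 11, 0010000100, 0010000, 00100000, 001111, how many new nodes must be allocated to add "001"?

0

"001" is already a full path in the trie; only an end-marker is added.
No new nodes are needed: 0.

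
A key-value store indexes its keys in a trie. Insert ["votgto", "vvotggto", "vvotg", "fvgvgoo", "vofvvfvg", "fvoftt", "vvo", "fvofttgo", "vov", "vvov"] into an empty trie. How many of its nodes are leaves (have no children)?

A leaf is a node with no children — equivalently, the end of a word that is not a proper prefix of any other stored word.
Those words: "fvgvgoo", "fvofttgo", "vofvvfvg", "votgto", "vov", "vvotggto", "vvov"
Leaf count: 7

7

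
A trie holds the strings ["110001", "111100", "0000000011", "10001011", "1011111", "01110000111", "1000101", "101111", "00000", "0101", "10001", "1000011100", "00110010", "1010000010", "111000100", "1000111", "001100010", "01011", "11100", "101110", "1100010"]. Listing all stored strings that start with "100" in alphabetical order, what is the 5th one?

Filter for "100…" and sort: "1000011100", "10001", "1000101", "10001011", "1000111"
The 5th is 1000111.

1000111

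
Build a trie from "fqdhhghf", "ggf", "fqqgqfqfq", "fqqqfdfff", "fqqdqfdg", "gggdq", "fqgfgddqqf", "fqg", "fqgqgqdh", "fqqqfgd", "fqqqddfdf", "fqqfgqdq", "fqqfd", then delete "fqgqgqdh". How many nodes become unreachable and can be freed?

Walk "fqgqgqdh" from the leaf back toward the root, removing each node that no remaining word uses.
The suffix "qgqdh" (5 nodes) is used only by "fqgqgqdh"; the node for "fqg" still has the child "f", so pruning stops there.
Nodes removed: 5

5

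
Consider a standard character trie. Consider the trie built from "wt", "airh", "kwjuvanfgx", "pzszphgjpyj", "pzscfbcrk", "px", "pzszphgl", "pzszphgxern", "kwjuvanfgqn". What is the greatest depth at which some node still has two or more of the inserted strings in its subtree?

9

Look for the deepest trie node that still has at least two words in its subtree.
e.g. "kwjuvanfgqn" and "kwjuvanfgx" share the prefix "kwjuvanfg" of length 9; no pair shares a longer one.
Longest shared-prefix length: 9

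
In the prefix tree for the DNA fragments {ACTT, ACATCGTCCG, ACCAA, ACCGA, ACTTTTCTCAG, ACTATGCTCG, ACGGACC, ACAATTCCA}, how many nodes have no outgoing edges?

7

A leaf is a node with no children — equivalently, the end of a word that is not a proper prefix of any other stored word.
Those words: "ACAATTCCA", "ACATCGTCCG", "ACCAA", "ACCGA", "ACGGACC", "ACTATGCTCG", "ACTTTTCTCAG"
Leaf count: 7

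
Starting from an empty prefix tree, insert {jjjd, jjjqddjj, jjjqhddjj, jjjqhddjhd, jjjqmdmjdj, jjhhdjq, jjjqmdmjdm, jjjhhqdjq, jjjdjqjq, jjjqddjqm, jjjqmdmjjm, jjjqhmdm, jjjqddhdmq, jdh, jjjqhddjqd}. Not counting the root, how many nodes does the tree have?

Trace insertions, counting only characters that open a new branch:
  "jjjd" → 4 new (j, j, j, d)
  "jjjqddjj" → prefix "jjj" already present; 5 new (q, d, d, j, j)
  "jjjqhddjj" → prefix "jjjq" already present; 5 new (h, d, d, j, j)
  "jjjqhddjhd" → prefix "jjjqhddj" already present; 2 new (h, d)
  "jjjqmdmjdj" → prefix "jjjq" already present; 6 new (m, d, m, j, d, j)
  "jjhhdjq" → prefix "jj" already present; 5 new (h, h, d, j, q)
  "jjjqmdmjdm" → prefix "jjjqmdmjd" already present; 1 new (m)
  "jjjhhqdjq" → prefix "jjj" already present; 6 new (h, h, q, d, j, q)
  "jjjdjqjq" → prefix "jjjd" already present; 4 new (j, q, j, q)
  "jjjqddjqm" → prefix "jjjqddj" already present; 2 new (q, m)
  "jjjqmdmjjm" → prefix "jjjqmdmj" already present; 2 new (j, m)
  "jjjqhmdm" → prefix "jjjqh" already present; 3 new (m, d, m)
  "jjjqddhdmq" → prefix "jjjqdd" already present; 4 new (h, d, m, q)
  "jdh" → prefix "j" already present; 2 new (d, h)
  "jjjqhddjqd" → prefix "jjjqhddj" already present; 2 new (q, d)
Total nodes = 4 + 5 + 5 + 2 + 6 + 5 + 1 + 6 + 4 + 2 + 2 + 3 + 4 + 2 + 2 = 53

53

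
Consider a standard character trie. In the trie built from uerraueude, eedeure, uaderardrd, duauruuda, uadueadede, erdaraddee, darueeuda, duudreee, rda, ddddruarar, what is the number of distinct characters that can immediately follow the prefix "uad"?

Walk "uad" from the root, arriving at one node.
Characters that immediately follow "uad" among the stored strings: {e, u}.
That node has 2 child edges.

2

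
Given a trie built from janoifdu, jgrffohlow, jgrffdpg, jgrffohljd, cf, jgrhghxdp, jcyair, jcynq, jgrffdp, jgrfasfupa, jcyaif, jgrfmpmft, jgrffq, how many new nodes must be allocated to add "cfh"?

1

The longest prefix of "cfh" already in the trie is "cf" (length 2).
Each of the 1 remaining characters creates one node.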